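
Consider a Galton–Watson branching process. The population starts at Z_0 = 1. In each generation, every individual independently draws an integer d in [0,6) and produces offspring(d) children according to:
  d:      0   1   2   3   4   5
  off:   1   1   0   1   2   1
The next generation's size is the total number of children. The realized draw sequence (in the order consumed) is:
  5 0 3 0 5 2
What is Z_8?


0

gen 0: Z_0=1, draws=[5], offspring=[1], Z_1=1
gen 1: Z_1=1, draws=[0], offspring=[1], Z_2=1
gen 2: Z_2=1, draws=[3], offspring=[1], Z_3=1
gen 3: Z_3=1, draws=[0], offspring=[1], Z_4=1
gen 4: Z_4=1, draws=[5], offspring=[1], Z_5=1
gen 5: Z_5=1, draws=[2], offspring=[0], Z_6=0
gen 6: Z_6=0, draws=[], offspring=[], Z_7=0
gen 7: Z_7=0, draws=[], offspring=[], Z_8=0


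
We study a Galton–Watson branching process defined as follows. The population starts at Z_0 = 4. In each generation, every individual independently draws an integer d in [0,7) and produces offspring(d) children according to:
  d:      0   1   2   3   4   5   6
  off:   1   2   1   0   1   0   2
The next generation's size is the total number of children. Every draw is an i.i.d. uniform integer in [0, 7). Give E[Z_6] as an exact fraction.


4

Outcome values over d=0..6: [1, 2, 1, 0, 1, 0, 2]
Σy = 7, Σy² = 11, M = 7
μ = 7/7 = 1,  σ² = 11/7 − (1)² = 4/7
E[Z_0] = 4
E[Z_1] = 1·E[Z_0] = 4
E[Z_2] = 1·E[Z_1] = 4
E[Z_3] = 1·E[Z_2] = 4
E[Z_4] = 1·E[Z_3] = 4
E[Z_5] = 1·E[Z_4] = 4
E[Z_6] = 1·E[Z_5] = 4


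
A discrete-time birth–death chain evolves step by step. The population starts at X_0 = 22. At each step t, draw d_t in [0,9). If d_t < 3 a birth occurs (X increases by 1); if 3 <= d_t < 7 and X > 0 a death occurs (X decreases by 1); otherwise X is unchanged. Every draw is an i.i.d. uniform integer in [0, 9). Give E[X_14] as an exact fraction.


184/9

X can drop by at most 1 per step and X_0 = 22 > T = 14, so X_t >= 22 − t >= 8 > 0 for every t <= 14: the floor at 0 (the 'and X > 0' condition) never binds. Hence X_14 = X_0 + Σ_{t<14} Y_t with i.i.d. increments Y_t = y(d_t) ∈ {+1, −1, 0}.
Outcome values over d=0..8: [1, 1, 1, -1, -1, -1, -1, 0, 0]
Σy = -1, Σy² = 7, M = 9
μ = -1/9 = -1/9,  σ² = 7/9 − (-1/9)² = 62/81
E[X_14] = 22 + 14·(-1/9) = 184/9


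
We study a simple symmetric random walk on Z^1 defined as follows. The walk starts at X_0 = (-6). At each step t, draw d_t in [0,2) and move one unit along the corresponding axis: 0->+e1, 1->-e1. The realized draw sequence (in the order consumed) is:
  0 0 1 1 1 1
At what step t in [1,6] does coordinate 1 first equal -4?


2

t=0: X=(-6), d=0 → +e1, X_1=(-5)
t=1: X=(-5), d=0 → +e1, X_2=(-4)
t=2: X=(-4), d=1 → -e1, X_3=(-5)
t=3: X=(-5), d=1 → -e1, X_4=(-6)
t=4: X=(-6), d=1 → -e1, X_5=(-7)
t=5: X=(-7), d=1 → -e1, X_6=(-8)


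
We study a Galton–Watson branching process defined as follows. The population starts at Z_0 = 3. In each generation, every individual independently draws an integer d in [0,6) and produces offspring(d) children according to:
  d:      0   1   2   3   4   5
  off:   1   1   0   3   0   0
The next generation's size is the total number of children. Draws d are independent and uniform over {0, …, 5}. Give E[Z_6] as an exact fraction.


15625/15552

Outcome values over d=0..5: [1, 1, 0, 3, 0, 0]
Σy = 5, Σy² = 11, M = 6
μ = 5/6 = 5/6,  σ² = 11/6 − (5/6)² = 41/36
E[Z_0] = 3
E[Z_1] = 5/6·E[Z_0] = 5/2
E[Z_2] = 5/6·E[Z_1] = 25/12
E[Z_3] = 5/6·E[Z_2] = 125/72
E[Z_4] = 5/6·E[Z_3] = 625/432
E[Z_5] = 5/6·E[Z_4] = 3125/2592
E[Z_6] = 5/6·E[Z_5] = 15625/15552


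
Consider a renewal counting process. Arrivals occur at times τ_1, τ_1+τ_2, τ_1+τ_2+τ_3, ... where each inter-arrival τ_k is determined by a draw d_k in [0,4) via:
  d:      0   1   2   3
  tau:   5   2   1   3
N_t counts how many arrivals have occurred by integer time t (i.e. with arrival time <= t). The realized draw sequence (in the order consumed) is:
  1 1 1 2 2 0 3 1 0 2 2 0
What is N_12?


draw d_1=1: τ_1=2, arrival time A_1=2
draw d_2=1: τ_2=2, arrival time A_2=4
draw d_3=1: τ_3=2, arrival time A_3=6
draw d_4=2: τ_4=1, arrival time A_4=7
draw d_5=2: τ_5=1, arrival time A_5=8
draw d_6=0: τ_6=5, arrival time A_6=13
draw d_7=3: τ_7=3, arrival time A_7=16
draw d_8=1: τ_8=2, arrival time A_8=18
draw d_9=0: τ_9=5, arrival time A_9=23
draw d_10=2: τ_10=1, arrival time A_10=24
draw d_11=2: τ_11=1, arrival time A_11=25
draw d_12=0: τ_12=5, arrival time A_12=30
N_t over t=0..12: 0:0 1:0 2:1 3:1 4:2 5:2 6:3 7:4 8:5 9:5 10:5 11:5 12:5

5


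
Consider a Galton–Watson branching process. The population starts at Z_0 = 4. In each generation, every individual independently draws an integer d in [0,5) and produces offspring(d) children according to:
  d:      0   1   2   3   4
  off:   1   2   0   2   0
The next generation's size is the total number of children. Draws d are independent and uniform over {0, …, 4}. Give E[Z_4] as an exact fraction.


4

Outcome values over d=0..4: [1, 2, 0, 2, 0]
Σy = 5, Σy² = 9, M = 5
μ = 5/5 = 1,  σ² = 9/5 − (1)² = 4/5
E[Z_0] = 4
E[Z_1] = 1·E[Z_0] = 4
E[Z_2] = 1·E[Z_1] = 4
E[Z_3] = 1·E[Z_2] = 4
E[Z_4] = 1·E[Z_3] = 4


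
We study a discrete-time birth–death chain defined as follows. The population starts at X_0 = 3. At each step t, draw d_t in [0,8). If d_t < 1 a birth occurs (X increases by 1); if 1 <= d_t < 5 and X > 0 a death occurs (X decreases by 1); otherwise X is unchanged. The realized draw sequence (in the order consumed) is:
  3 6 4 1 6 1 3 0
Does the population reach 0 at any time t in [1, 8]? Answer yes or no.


yes

t=0: X=3, d=3 → death, X_1=2
t=1: X=2, d=6 → hold, X_2=2
t=2: X=2, d=4 → death, X_3=1
t=3: X=1, d=1 → death, X_4=0
t=4: X=0, d=6 → hold, X_5=0
t=5: X=0, d=1 → hold, X_6=0
t=6: X=0, d=3 → hold, X_7=0
t=7: X=0, d=0 → birth, X_8=1


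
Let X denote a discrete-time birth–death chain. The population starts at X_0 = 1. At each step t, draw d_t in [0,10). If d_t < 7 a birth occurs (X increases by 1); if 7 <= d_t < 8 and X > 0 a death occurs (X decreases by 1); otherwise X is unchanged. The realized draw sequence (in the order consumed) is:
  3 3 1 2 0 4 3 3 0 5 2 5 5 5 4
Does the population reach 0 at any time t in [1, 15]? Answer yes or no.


t=0: X=1, d=3 → birth, X_1=2
t=1: X=2, d=3 → birth, X_2=3
t=2: X=3, d=1 → birth, X_3=4
t=3: X=4, d=2 → birth, X_4=5
t=4: X=5, d=0 → birth, X_5=6
t=5: X=6, d=4 → birth, X_6=7
t=6: X=7, d=3 → birth, X_7=8
t=7: X=8, d=3 → birth, X_8=9
t=8: X=9, d=0 → birth, X_9=10
t=9: X=10, d=5 → birth, X_10=11
t=10: X=11, d=2 → birth, X_11=12
t=11: X=12, d=5 → birth, X_12=13
t=12: X=13, d=5 → birth, X_13=14
t=13: X=14, d=5 → birth, X_14=15
t=14: X=15, d=4 → birth, X_15=16

no


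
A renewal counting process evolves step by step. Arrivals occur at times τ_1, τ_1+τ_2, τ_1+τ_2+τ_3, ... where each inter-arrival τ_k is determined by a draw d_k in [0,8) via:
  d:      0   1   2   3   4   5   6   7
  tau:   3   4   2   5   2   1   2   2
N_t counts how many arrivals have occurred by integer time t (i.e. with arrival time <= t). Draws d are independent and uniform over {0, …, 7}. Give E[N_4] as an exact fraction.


Inter-arrival values over d=0..7: [3, 4, 2, 5, 2, 1, 2, 2]
Each d has probability 1/8, so the pmf of τ is: f(1) = 1/8, f(2) = 1/2, f(3) = 1/8, f(4) = 1/8, f(5) = 1/8
Renewal equation for m(n) = E[N_n]: condition on τ_1 = k (if k <= n, one arrival plus a fresh copy on the remaining n−k steps): m(n) = F(n) + Σ_{k<=n} f(k)·m(n−k), where F(n) = P(τ <= n) and m(0) = 0
m(1) = F(1) = 1/8
m(2) = F(2) + f(1)·m(1) = 5/8 + 1/8·1/8 = 41/64
m(3) = F(3) + f(1)·m(2) + f(2)·m(1) = 3/4 + 1/8·41/64 + 1/2·1/8 = 457/512
m(4) = F(4) + f(1)·m(3) + f(2)·m(2) + f(3)·m(1) = 7/8 + 1/8·457/512 + 1/2·41/64 + 1/8·1/8 = 5417/4096
E[N_4] = m(4) = 5417/4096

5417/4096


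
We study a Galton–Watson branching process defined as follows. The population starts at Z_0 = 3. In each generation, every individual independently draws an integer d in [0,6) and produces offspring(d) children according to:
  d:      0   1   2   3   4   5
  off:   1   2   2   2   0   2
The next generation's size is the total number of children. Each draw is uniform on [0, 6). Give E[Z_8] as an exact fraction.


19683/256

Outcome values over d=0..5: [1, 2, 2, 2, 0, 2]
Σy = 9, Σy² = 17, M = 6
μ = 9/6 = 3/2,  σ² = 17/6 − (3/2)² = 7/12
E[Z_0] = 3
E[Z_1] = 3/2·E[Z_0] = 9/2
E[Z_2] = 3/2·E[Z_1] = 27/4
E[Z_3] = 3/2·E[Z_2] = 81/8
E[Z_4] = 3/2·E[Z_3] = 243/16
E[Z_5] = 3/2·E[Z_4] = 729/32
E[Z_6] = 3/2·E[Z_5] = 2187/64
E[Z_7] = 3/2·E[Z_6] = 6561/128
E[Z_8] = 3/2·E[Z_7] = 19683/256


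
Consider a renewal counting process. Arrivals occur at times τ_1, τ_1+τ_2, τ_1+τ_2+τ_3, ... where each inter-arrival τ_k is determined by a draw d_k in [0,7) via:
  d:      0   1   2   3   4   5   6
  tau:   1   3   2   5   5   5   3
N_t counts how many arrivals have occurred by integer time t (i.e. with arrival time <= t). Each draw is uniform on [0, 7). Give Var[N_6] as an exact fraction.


6012294770/13841287201

Inter-arrival values over d=0..6: [1, 3, 2, 5, 5, 5, 3]
Each d has probability 1/7, so the pmf of τ is: f(1) = 1/7, f(2) = 1/7, f(3) = 2/7, f(5) = 3/7
Let p_n(j) = P(N_n = j), with p_0 = [1]. Condition on τ_1: p_n(0) = P(τ > n), and for j >= 1, p_n(j) = Σ_{k<=n} f(k)·p_{n−k}(j−1)
p_1 = [6/7, 1/7]  (j = 0..1)
p_2 = [5/7, 13/49, 1/49]  (j = 0..2)
p_3 = [3/7, 25/49, 20/343, 1/343]  (j = 0..3)
p_4 = [3/7, 20/49, 52/343, 27/2401, 1/2401]  (j = 0..4)
p_5 = [0, 37/49, 71/343, 86/2401, 34/16807, 1/16807]  (j = 0..5)
p_6 = [0, 27/49, 128/343, 163/2401, 127/16807, 41/117649, 1/117649]  (j = 0..6)
E[N_6] = Σ j·p_6(j) = 180363/117649;  E[N_6²] = Σ j²·p_6(j) = 327611/117649
Var[N_6] = 327611/117649 − (180363/117649)² = 6012294770/13841287201


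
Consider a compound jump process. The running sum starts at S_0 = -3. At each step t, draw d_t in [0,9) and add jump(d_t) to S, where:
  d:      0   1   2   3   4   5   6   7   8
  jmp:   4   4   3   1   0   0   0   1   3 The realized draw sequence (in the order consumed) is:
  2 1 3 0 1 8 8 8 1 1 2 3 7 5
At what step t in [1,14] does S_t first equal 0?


t=0: S=-3, d=2, jump=3, S_1=0
t=1: S=0, d=1, jump=4, S_2=4
t=2: S=4, d=3, jump=1, S_3=5
t=3: S=5, d=0, jump=4, S_4=9
t=4: S=9, d=1, jump=4, S_5=13
t=5: S=13, d=8, jump=3, S_6=16
t=6: S=16, d=8, jump=3, S_7=19
t=7: S=19, d=8, jump=3, S_8=22
t=8: S=22, d=1, jump=4, S_9=26
t=9: S=26, d=1, jump=4, S_10=30
t=10: S=30, d=2, jump=3, S_11=33
t=11: S=33, d=3, jump=1, S_12=34
t=12: S=34, d=7, jump=1, S_13=35
t=13: S=35, d=5, jump=0, S_14=35

1


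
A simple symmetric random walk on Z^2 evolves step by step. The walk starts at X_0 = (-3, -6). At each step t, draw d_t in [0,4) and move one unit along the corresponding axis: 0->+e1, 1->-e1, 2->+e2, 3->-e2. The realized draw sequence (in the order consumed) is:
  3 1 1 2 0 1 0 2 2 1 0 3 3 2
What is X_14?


t=0: X=(-3, -6), d=3 → -e2, X_1=(-3, -7)
t=1: X=(-3, -7), d=1 → -e1, X_2=(-4, -7)
t=2: X=(-4, -7), d=1 → -e1, X_3=(-5, -7)
t=3: X=(-5, -7), d=2 → +e2, X_4=(-5, -6)
t=4: X=(-5, -6), d=0 → +e1, X_5=(-4, -6)
t=5: X=(-4, -6), d=1 → -e1, X_6=(-5, -6)
t=6: X=(-5, -6), d=0 → +e1, X_7=(-4, -6)
t=7: X=(-4, -6), d=2 → +e2, X_8=(-4, -5)
t=8: X=(-4, -5), d=2 → +e2, X_9=(-4, -4)
t=9: X=(-4, -4), d=1 → -e1, X_10=(-5, -4)
t=10: X=(-5, -4), d=0 → +e1, X_11=(-4, -4)
t=11: X=(-4, -4), d=3 → -e2, X_12=(-4, -5)
t=12: X=(-4, -5), d=3 → -e2, X_13=(-4, -6)
t=13: X=(-4, -6), d=2 → +e2, X_14=(-4, -5)

(-4, -5)


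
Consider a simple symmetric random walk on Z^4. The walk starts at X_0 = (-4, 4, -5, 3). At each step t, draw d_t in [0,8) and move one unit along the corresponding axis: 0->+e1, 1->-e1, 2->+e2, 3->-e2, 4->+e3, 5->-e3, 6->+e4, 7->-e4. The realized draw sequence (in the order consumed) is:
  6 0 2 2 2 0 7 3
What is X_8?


(-2, 6, -5, 3)

t=0: X=(-4, 4, -5, 3), d=6 → +e4, X_1=(-4, 4, -5, 4)
t=1: X=(-4, 4, -5, 4), d=0 → +e1, X_2=(-3, 4, -5, 4)
t=2: X=(-3, 4, -5, 4), d=2 → +e2, X_3=(-3, 5, -5, 4)
t=3: X=(-3, 5, -5, 4), d=2 → +e2, X_4=(-3, 6, -5, 4)
t=4: X=(-3, 6, -5, 4), d=2 → +e2, X_5=(-3, 7, -5, 4)
t=5: X=(-3, 7, -5, 4), d=0 → +e1, X_6=(-2, 7, -5, 4)
t=6: X=(-2, 7, -5, 4), d=7 → -e4, X_7=(-2, 7, -5, 3)
t=7: X=(-2, 7, -5, 3), d=3 → -e2, X_8=(-2, 6, -5, 3)


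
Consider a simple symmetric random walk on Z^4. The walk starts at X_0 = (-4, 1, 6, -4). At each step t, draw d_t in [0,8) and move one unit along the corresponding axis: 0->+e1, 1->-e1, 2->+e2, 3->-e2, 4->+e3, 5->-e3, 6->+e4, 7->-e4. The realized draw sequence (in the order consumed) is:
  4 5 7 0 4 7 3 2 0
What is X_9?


(-2, 1, 7, -6)

t=0: X=(-4, 1, 6, -4), d=4 → +e3, X_1=(-4, 1, 7, -4)
t=1: X=(-4, 1, 7, -4), d=5 → -e3, X_2=(-4, 1, 6, -4)
t=2: X=(-4, 1, 6, -4), d=7 → -e4, X_3=(-4, 1, 6, -5)
t=3: X=(-4, 1, 6, -5), d=0 → +e1, X_4=(-3, 1, 6, -5)
t=4: X=(-3, 1, 6, -5), d=4 → +e3, X_5=(-3, 1, 7, -5)
t=5: X=(-3, 1, 7, -5), d=7 → -e4, X_6=(-3, 1, 7, -6)
t=6: X=(-3, 1, 7, -6), d=3 → -e2, X_7=(-3, 0, 7, -6)
t=7: X=(-3, 0, 7, -6), d=2 → +e2, X_8=(-3, 1, 7, -6)
t=8: X=(-3, 1, 7, -6), d=0 → +e1, X_9=(-2, 1, 7, -6)


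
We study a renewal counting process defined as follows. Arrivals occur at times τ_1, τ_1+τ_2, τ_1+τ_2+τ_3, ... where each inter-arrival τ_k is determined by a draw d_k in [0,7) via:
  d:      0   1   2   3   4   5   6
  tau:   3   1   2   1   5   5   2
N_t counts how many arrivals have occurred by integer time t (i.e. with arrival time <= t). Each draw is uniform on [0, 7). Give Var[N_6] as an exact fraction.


Inter-arrival values over d=0..6: [3, 1, 2, 1, 5, 5, 2]
Each d has probability 1/7, so the pmf of τ is: f(1) = 2/7, f(2) = 2/7, f(3) = 1/7, f(5) = 2/7
Let p_n(j) = P(N_n = j), with p_0 = [1]. Condition on τ_1: p_n(0) = P(τ > n), and for j >= 1, p_n(j) = Σ_{k<=n} f(k)·p_{n−k}(j−1)
p_1 = [5/7, 2/7]  (j = 0..1)
p_2 = [3/7, 24/49, 4/49]  (j = 0..2)
p_3 = [2/7, 23/49, 76/343, 8/343]  (j = 0..3)
p_4 = [2/7, 15/49, 108/343, 208/2401, 16/2401]  (j = 0..4)
p_5 = [0, 25/49, 100/343, 396/2401, 528/16807, 32/16807]  (j = 0..5)
p_6 = [0, 16/49, 131/343, 492/2401, 1264/16807, 1280/117649, 64/117649]  (j = 0..6)
E[N_6] = Σ j·p_6(j) = 242782/117649;  E[N_6²] = Σ j²·p_6(j) = 610992/117649
Var[N_6] = 610992/117649 − (242782/117649)² = 12939498284/13841287201

12939498284/13841287201


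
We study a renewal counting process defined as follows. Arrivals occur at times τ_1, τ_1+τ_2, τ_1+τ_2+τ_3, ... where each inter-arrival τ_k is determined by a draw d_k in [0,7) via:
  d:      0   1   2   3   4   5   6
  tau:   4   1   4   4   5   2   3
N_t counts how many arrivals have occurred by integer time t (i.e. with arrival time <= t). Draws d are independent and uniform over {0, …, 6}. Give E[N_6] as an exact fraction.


182568/117649

Inter-arrival values over d=0..6: [4, 1, 4, 4, 5, 2, 3]
Each d has probability 1/7, so the pmf of τ is: f(1) = 1/7, f(2) = 1/7, f(3) = 1/7, f(4) = 3/7, f(5) = 1/7
Renewal equation for m(n) = E[N_n]: condition on τ_1 = k (if k <= n, one arrival plus a fresh copy on the remaining n−k steps): m(n) = F(n) + Σ_{k<=n} f(k)·m(n−k), where F(n) = P(τ <= n) and m(0) = 0
m(1) = F(1) = 1/7
m(2) = F(2) + f(1)·m(1) = 2/7 + 1/7·1/7 = 15/49
m(3) = F(3) + f(1)·m(2) + f(2)·m(1) = 3/7 + 1/7·15/49 + 1/7·1/7 = 169/343
m(4) = F(4) + f(1)·m(3) + f(2)·m(2) + f(3)·m(1) = 6/7 + 1/7·169/343 + 1/7·15/49 + 1/7·1/7 = 2381/2401
m(5) = F(5) + f(1)·m(4) + f(2)·m(3) + f(3)·m(2) + f(4)·m(1) = 1 + 1/7·2381/2401 + 1/7·169/343 + 1/7·15/49 + 3/7·1/7 = 22135/16807
m(6) = F(6) + f(1)·m(5) + f(2)·m(4) + f(3)·m(3) + f(4)·m(2) + f(5)·m(1) = 1 + 1/7·22135/16807 + 1/7·2381/2401 + 1/7·169/343 + 3/7·15/49 + 1/7·1/7 = 182568/117649
E[N_6] = m(6) = 182568/117649


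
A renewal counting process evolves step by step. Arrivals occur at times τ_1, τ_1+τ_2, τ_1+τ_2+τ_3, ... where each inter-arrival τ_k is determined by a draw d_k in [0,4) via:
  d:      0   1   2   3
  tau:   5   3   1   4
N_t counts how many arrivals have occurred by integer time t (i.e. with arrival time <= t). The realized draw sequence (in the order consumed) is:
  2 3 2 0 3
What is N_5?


2

draw d_1=2: τ_1=1, arrival time A_1=1
draw d_2=3: τ_2=4, arrival time A_2=5
draw d_3=2: τ_3=1, arrival time A_3=6
draw d_4=0: τ_4=5, arrival time A_4=11
draw d_5=3: τ_5=4, arrival time A_5=15
N_t over t=0..5: 0:0 1:1 2:1 3:1 4:1 5:2


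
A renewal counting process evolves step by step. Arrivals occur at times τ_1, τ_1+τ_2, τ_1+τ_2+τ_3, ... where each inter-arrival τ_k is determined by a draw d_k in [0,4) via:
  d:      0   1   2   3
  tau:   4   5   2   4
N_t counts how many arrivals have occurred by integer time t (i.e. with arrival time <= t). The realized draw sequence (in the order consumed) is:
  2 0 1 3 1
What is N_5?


1

draw d_1=2: τ_1=2, arrival time A_1=2
draw d_2=0: τ_2=4, arrival time A_2=6
draw d_3=1: τ_3=5, arrival time A_3=11
draw d_4=3: τ_4=4, arrival time A_4=15
draw d_5=1: τ_5=5, arrival time A_5=20
N_t over t=0..5: 0:0 1:0 2:1 3:1 4:1 5:1


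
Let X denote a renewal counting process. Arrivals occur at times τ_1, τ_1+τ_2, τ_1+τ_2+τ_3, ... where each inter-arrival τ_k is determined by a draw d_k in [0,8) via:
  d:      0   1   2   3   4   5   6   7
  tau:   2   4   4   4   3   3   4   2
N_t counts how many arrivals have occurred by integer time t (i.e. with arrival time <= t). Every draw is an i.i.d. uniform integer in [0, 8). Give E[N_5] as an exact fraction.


Inter-arrival values over d=0..7: [2, 4, 4, 4, 3, 3, 4, 2]
Each d has probability 1/8, so the pmf of τ is: f(2) = 1/4, f(3) = 1/4, f(4) = 1/2
Renewal equation for m(n) = E[N_n]: condition on τ_1 = k (if k <= n, one arrival plus a fresh copy on the remaining n−k steps): m(n) = F(n) + Σ_{k<=n} f(k)·m(n−k), where F(n) = P(τ <= n) and m(0) = 0
m(1) = F(1) = 0
m(2) = F(2) = 1/4
m(3) = F(3) = 1/2
m(4) = F(4) + f(2)·m(2) = 1 + 1/4·1/4 = 17/16
m(5) = F(5) + f(2)·m(3) + f(3)·m(2) = 1 + 1/4·1/2 + 1/4·1/4 = 19/16
E[N_5] = m(5) = 19/16

19/16


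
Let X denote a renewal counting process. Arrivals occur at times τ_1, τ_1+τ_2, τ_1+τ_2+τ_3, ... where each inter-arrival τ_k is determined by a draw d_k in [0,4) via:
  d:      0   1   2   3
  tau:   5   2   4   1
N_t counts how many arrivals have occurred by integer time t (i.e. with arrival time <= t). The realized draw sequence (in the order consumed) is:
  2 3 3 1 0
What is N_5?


draw d_1=2: τ_1=4, arrival time A_1=4
draw d_2=3: τ_2=1, arrival time A_2=5
draw d_3=3: τ_3=1, arrival time A_3=6
draw d_4=1: τ_4=2, arrival time A_4=8
draw d_5=0: τ_5=5, arrival time A_5=13
N_t over t=0..5: 0:0 1:0 2:0 3:0 4:1 5:2

2


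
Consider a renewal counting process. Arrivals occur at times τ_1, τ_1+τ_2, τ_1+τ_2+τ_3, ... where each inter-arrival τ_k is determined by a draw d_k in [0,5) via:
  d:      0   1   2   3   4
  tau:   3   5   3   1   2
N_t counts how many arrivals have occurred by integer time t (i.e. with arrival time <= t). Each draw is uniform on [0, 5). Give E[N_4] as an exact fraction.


721/625

Inter-arrival values over d=0..4: [3, 5, 3, 1, 2]
Each d has probability 1/5, so the pmf of τ is: f(1) = 1/5, f(2) = 1/5, f(3) = 2/5, f(5) = 1/5
Renewal equation for m(n) = E[N_n]: condition on τ_1 = k (if k <= n, one arrival plus a fresh copy on the remaining n−k steps): m(n) = F(n) + Σ_{k<=n} f(k)·m(n−k), where F(n) = P(τ <= n) and m(0) = 0
m(1) = F(1) = 1/5
m(2) = F(2) + f(1)·m(1) = 2/5 + 1/5·1/5 = 11/25
m(3) = F(3) + f(1)·m(2) + f(2)·m(1) = 4/5 + 1/5·11/25 + 1/5·1/5 = 116/125
m(4) = F(4) + f(1)·m(3) + f(2)·m(2) + f(3)·m(1) = 4/5 + 1/5·116/125 + 1/5·11/25 + 2/5·1/5 = 721/625
E[N_4] = m(4) = 721/625


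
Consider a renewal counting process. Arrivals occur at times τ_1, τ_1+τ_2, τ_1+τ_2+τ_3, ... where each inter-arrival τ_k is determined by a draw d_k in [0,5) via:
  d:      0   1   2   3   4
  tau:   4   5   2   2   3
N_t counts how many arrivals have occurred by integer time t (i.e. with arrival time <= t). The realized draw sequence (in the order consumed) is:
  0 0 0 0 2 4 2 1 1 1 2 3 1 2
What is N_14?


draw d_1=0: τ_1=4, arrival time A_1=4
draw d_2=0: τ_2=4, arrival time A_2=8
draw d_3=0: τ_3=4, arrival time A_3=12
draw d_4=0: τ_4=4, arrival time A_4=16
draw d_5=2: τ_5=2, arrival time A_5=18
draw d_6=4: τ_6=3, arrival time A_6=21
draw d_7=2: τ_7=2, arrival time A_7=23
draw d_8=1: τ_8=5, arrival time A_8=28
draw d_9=1: τ_9=5, arrival time A_9=33
draw d_10=1: τ_10=5, arrival time A_10=38
draw d_11=2: τ_11=2, arrival time A_11=40
draw d_12=3: τ_12=2, arrival time A_12=42
draw d_13=1: τ_13=5, arrival time A_13=47
draw d_14=2: τ_14=2, arrival time A_14=49
N_t over t=0..14: 0:0 1:0 2:0 3:0 4:1 5:1 6:1 7:1 8:2 9:2 10:2 11:2 12:3 13:3 14:3

3


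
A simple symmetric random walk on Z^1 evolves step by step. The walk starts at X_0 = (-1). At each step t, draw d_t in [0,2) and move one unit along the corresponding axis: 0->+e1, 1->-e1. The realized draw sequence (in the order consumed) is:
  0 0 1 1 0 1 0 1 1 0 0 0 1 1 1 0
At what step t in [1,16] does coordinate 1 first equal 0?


t=0: X=(-1), d=0 → +e1, X_1=(0)
t=1: X=(0), d=0 → +e1, X_2=(1)
t=2: X=(1), d=1 → -e1, X_3=(0)
t=3: X=(0), d=1 → -e1, X_4=(-1)
t=4: X=(-1), d=0 → +e1, X_5=(0)
t=5: X=(0), d=1 → -e1, X_6=(-1)
t=6: X=(-1), d=0 → +e1, X_7=(0)
t=7: X=(0), d=1 → -e1, X_8=(-1)
t=8: X=(-1), d=1 → -e1, X_9=(-2)
t=9: X=(-2), d=0 → +e1, X_10=(-1)
t=10: X=(-1), d=0 → +e1, X_11=(0)
t=11: X=(0), d=0 → +e1, X_12=(1)
t=12: X=(1), d=1 → -e1, X_13=(0)
t=13: X=(0), d=1 → -e1, X_14=(-1)
t=14: X=(-1), d=1 → -e1, X_15=(-2)
t=15: X=(-2), d=0 → +e1, X_16=(-1)

1


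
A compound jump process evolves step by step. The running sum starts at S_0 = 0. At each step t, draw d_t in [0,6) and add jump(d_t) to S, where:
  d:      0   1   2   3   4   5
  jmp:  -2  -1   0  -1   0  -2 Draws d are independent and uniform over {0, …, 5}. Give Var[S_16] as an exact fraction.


32/3

Outcome values over d=0..5: [-2, -1, 0, -1, 0, -2]
Σy = -6, Σy² = 10, M = 6
μ = -6/6 = -1,  σ² = 10/6 − (-1)² = 2/3
Independent increments: Var[S_16] = 16·σ² = 16·(2/3) = 32/3


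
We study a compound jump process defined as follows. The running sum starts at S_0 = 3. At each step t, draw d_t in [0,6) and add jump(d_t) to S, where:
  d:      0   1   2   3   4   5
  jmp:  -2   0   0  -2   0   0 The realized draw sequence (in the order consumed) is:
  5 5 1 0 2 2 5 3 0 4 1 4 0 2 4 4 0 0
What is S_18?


-9

t=0: S=3, d=5, jump=0, S_1=3
t=1: S=3, d=5, jump=0, S_2=3
t=2: S=3, d=1, jump=0, S_3=3
t=3: S=3, d=0, jump=-2, S_4=1
t=4: S=1, d=2, jump=0, S_5=1
t=5: S=1, d=2, jump=0, S_6=1
t=6: S=1, d=5, jump=0, S_7=1
t=7: S=1, d=3, jump=-2, S_8=-1
t=8: S=-1, d=0, jump=-2, S_9=-3
t=9: S=-3, d=4, jump=0, S_10=-3
t=10: S=-3, d=1, jump=0, S_11=-3
t=11: S=-3, d=4, jump=0, S_12=-3
t=12: S=-3, d=0, jump=-2, S_13=-5
t=13: S=-5, d=2, jump=0, S_14=-5
t=14: S=-5, d=4, jump=0, S_15=-5
t=15: S=-5, d=4, jump=0, S_16=-5
t=16: S=-5, d=0, jump=-2, S_17=-7
t=17: S=-7, d=0, jump=-2, S_18=-9


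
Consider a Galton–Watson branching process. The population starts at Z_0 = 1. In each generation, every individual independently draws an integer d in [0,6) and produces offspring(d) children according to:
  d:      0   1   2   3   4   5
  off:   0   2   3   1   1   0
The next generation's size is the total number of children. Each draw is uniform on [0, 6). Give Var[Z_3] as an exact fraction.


255143/46656

Outcome values over d=0..5: [0, 2, 3, 1, 1, 0]
Σy = 7, Σy² = 15, M = 6
μ = 7/6 = 7/6,  σ² = 15/6 − (7/6)² = 41/36
V_0 = 0, E_0 = 1
V_1 = 41/36·E_0 + (7/6)²·V_0 = 41/36;  E_1 = 7/6
V_2 = 41/36·E_1 + (7/6)²·V_1 = 3731/1296;  E_2 = 49/36
V_3 = 41/36·E_2 + (7/6)²·V_2 = 255143/46656;  E_3 = 343/216


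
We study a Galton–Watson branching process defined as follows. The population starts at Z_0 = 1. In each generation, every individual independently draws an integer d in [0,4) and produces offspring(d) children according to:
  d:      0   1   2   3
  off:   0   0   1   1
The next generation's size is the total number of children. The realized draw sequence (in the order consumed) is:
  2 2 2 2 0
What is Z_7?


gen 0: Z_0=1, draws=[2], offspring=[1], Z_1=1
gen 1: Z_1=1, draws=[2], offspring=[1], Z_2=1
gen 2: Z_2=1, draws=[2], offspring=[1], Z_3=1
gen 3: Z_3=1, draws=[2], offspring=[1], Z_4=1
gen 4: Z_4=1, draws=[0], offspring=[0], Z_5=0
gen 5: Z_5=0, draws=[], offspring=[], Z_6=0
gen 6: Z_6=0, draws=[], offspring=[], Z_7=0

0


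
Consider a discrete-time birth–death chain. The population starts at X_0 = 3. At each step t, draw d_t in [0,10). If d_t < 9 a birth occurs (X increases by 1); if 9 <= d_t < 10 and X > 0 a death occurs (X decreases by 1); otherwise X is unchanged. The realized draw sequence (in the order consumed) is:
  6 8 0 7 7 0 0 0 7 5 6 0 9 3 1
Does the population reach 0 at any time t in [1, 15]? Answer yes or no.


t=0: X=3, d=6 → birth, X_1=4
t=1: X=4, d=8 → birth, X_2=5
t=2: X=5, d=0 → birth, X_3=6
t=3: X=6, d=7 → birth, X_4=7
t=4: X=7, d=7 → birth, X_5=8
t=5: X=8, d=0 → birth, X_6=9
t=6: X=9, d=0 → birth, X_7=10
t=7: X=10, d=0 → birth, X_8=11
t=8: X=11, d=7 → birth, X_9=12
t=9: X=12, d=5 → birth, X_10=13
t=10: X=13, d=6 → birth, X_11=14
t=11: X=14, d=0 → birth, X_12=15
t=12: X=15, d=9 → death, X_13=14
t=13: X=14, d=3 → birth, X_14=15
t=14: X=15, d=1 → birth, X_15=16

no


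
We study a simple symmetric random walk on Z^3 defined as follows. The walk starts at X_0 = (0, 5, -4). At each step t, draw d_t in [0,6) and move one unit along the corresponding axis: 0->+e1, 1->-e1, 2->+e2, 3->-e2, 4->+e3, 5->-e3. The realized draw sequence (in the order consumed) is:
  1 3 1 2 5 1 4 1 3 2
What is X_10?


(-4, 5, -4)

t=0: X=(0, 5, -4), d=1 → -e1, X_1=(-1, 5, -4)
t=1: X=(-1, 5, -4), d=3 → -e2, X_2=(-1, 4, -4)
t=2: X=(-1, 4, -4), d=1 → -e1, X_3=(-2, 4, -4)
t=3: X=(-2, 4, -4), d=2 → +e2, X_4=(-2, 5, -4)
t=4: X=(-2, 5, -4), d=5 → -e3, X_5=(-2, 5, -5)
t=5: X=(-2, 5, -5), d=1 → -e1, X_6=(-3, 5, -5)
t=6: X=(-3, 5, -5), d=4 → +e3, X_7=(-3, 5, -4)
t=7: X=(-3, 5, -4), d=1 → -e1, X_8=(-4, 5, -4)
t=8: X=(-4, 5, -4), d=3 → -e2, X_9=(-4, 4, -4)
t=9: X=(-4, 4, -4), d=2 → +e2, X_10=(-4, 5, -4)


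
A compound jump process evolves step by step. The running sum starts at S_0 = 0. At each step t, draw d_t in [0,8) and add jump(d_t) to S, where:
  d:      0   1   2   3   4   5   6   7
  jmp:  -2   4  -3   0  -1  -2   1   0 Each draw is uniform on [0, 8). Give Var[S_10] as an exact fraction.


1355/32

Outcome values over d=0..7: [-2, 4, -3, 0, -1, -2, 1, 0]
Σy = -3, Σy² = 35, M = 8
μ = -3/8 = -3/8,  σ² = 35/8 − (-3/8)² = 271/64
Independent increments: Var[S_10] = 10·σ² = 10·(271/64) = 1355/32


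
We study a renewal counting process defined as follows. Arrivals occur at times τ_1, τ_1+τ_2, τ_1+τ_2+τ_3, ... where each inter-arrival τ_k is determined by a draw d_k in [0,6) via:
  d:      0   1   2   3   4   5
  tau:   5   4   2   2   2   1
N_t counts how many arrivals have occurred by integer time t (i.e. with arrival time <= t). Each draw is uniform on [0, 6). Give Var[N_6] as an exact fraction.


1624023239/2176782336

Inter-arrival values over d=0..5: [5, 4, 2, 2, 2, 1]
Each d has probability 1/6, so the pmf of τ is: f(1) = 1/6, f(2) = 1/2, f(4) = 1/6, f(5) = 1/6
Let p_n(j) = P(N_n = j), with p_0 = [1]. Condition on τ_1: p_n(0) = P(τ > n), and for j >= 1, p_n(j) = Σ_{k<=n} f(k)·p_{n−k}(j−1)
p_1 = [5/6, 1/6]  (j = 0..1)
p_2 = [1/3, 23/36, 1/36]  (j = 0..2)
p_3 = [1/3, 17/36, 41/216, 1/216]  (j = 0..3)
p_4 = [1/6, 7/18, 43/108, 59/1296, 1/1296]  (j = 0..4)
p_5 = [0, 1/2, 71/216, 209/1296, 77/7776, 1/7776]  (j = 0..5)
p_6 = [0, 5/18, 89/216, 335/1296, 193/3888, 95/46656, 1/46656]  (j = 0..6)
E[N_6] = Σ j·p_6(j) = 97333/46656;  E[N_6²] = Σ j²·p_6(j) = 237863/46656
Var[N_6] = 237863/46656 − (97333/46656)² = 1624023239/2176782336


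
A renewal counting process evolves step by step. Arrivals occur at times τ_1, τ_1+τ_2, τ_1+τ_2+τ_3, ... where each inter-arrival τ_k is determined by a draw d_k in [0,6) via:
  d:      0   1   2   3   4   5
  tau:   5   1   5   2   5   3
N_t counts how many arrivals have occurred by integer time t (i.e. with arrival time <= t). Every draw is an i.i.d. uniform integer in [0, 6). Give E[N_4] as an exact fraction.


889/1296

Inter-arrival values over d=0..5: [5, 1, 5, 2, 5, 3]
Each d has probability 1/6, so the pmf of τ is: f(1) = 1/6, f(2) = 1/6, f(3) = 1/6, f(5) = 1/2
Renewal equation for m(n) = E[N_n]: condition on τ_1 = k (if k <= n, one arrival plus a fresh copy on the remaining n−k steps): m(n) = F(n) + Σ_{k<=n} f(k)·m(n−k), where F(n) = P(τ <= n) and m(0) = 0
m(1) = F(1) = 1/6
m(2) = F(2) + f(1)·m(1) = 1/3 + 1/6·1/6 = 13/36
m(3) = F(3) + f(1)·m(2) + f(2)·m(1) = 1/2 + 1/6·13/36 + 1/6·1/6 = 127/216
m(4) = F(4) + f(1)·m(3) + f(2)·m(2) + f(3)·m(1) = 1/2 + 1/6·127/216 + 1/6·13/36 + 1/6·1/6 = 889/1296
E[N_4] = m(4) = 889/1296


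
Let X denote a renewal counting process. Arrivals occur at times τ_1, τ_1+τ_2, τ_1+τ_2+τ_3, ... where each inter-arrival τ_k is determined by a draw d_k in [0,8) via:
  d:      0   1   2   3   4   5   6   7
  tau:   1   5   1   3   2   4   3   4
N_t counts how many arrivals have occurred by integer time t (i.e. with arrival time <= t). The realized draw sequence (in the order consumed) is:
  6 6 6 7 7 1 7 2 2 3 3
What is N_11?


draw d_1=6: τ_1=3, arrival time A_1=3
draw d_2=6: τ_2=3, arrival time A_2=6
draw d_3=6: τ_3=3, arrival time A_3=9
draw d_4=7: τ_4=4, arrival time A_4=13
draw d_5=7: τ_5=4, arrival time A_5=17
draw d_6=1: τ_6=5, arrival time A_6=22
draw d_7=7: τ_7=4, arrival time A_7=26
draw d_8=2: τ_8=1, arrival time A_8=27
draw d_9=2: τ_9=1, arrival time A_9=28
draw d_10=3: τ_10=3, arrival time A_10=31
draw d_11=3: τ_11=3, arrival time A_11=34
N_t over t=0..11: 0:0 1:0 2:0 3:1 4:1 5:1 6:2 7:2 8:2 9:3 10:3 11:3

3


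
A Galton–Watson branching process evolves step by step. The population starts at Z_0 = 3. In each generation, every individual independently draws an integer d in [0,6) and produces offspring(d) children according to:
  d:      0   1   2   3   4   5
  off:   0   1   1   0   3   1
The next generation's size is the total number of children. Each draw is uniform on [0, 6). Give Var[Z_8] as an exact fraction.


24

Outcome values over d=0..5: [0, 1, 1, 0, 3, 1]
Σy = 6, Σy² = 12, M = 6
μ = 6/6 = 1,  σ² = 12/6 − (1)² = 1
V_0 = 0, E_0 = 3
V_1 = 1·E_0 + (1)²·V_0 = 3;  E_1 = 3
V_2 = 1·E_1 + (1)²·V_1 = 6;  E_2 = 3
V_3 = 1·E_2 + (1)²·V_2 = 9;  E_3 = 3
V_4 = 1·E_3 + (1)²·V_3 = 12;  E_4 = 3
V_5 = 1·E_4 + (1)²·V_4 = 15;  E_5 = 3
V_6 = 1·E_5 + (1)²·V_5 = 18;  E_6 = 3
V_7 = 1·E_6 + (1)²·V_6 = 21;  E_7 = 3
V_8 = 1·E_7 + (1)²·V_7 = 24;  E_8 = 3


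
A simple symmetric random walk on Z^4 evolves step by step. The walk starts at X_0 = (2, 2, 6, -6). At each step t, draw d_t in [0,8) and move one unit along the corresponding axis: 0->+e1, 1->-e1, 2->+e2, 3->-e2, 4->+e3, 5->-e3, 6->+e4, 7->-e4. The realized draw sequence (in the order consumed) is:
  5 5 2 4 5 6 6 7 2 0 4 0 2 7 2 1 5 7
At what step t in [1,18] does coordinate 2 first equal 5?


13

t=0: X=(2, 2, 6, -6), d=5 → -e3, X_1=(2, 2, 5, -6)
t=1: X=(2, 2, 5, -6), d=5 → -e3, X_2=(2, 2, 4, -6)
t=2: X=(2, 2, 4, -6), d=2 → +e2, X_3=(2, 3, 4, -6)
t=3: X=(2, 3, 4, -6), d=4 → +e3, X_4=(2, 3, 5, -6)
t=4: X=(2, 3, 5, -6), d=5 → -e3, X_5=(2, 3, 4, -6)
t=5: X=(2, 3, 4, -6), d=6 → +e4, X_6=(2, 3, 4, -5)
t=6: X=(2, 3, 4, -5), d=6 → +e4, X_7=(2, 3, 4, -4)
t=7: X=(2, 3, 4, -4), d=7 → -e4, X_8=(2, 3, 4, -5)
t=8: X=(2, 3, 4, -5), d=2 → +e2, X_9=(2, 4, 4, -5)
t=9: X=(2, 4, 4, -5), d=0 → +e1, X_10=(3, 4, 4, -5)
t=10: X=(3, 4, 4, -5), d=4 → +e3, X_11=(3, 4, 5, -5)
t=11: X=(3, 4, 5, -5), d=0 → +e1, X_12=(4, 4, 5, -5)
t=12: X=(4, 4, 5, -5), d=2 → +e2, X_13=(4, 5, 5, -5)
t=13: X=(4, 5, 5, -5), d=7 → -e4, X_14=(4, 5, 5, -6)
t=14: X=(4, 5, 5, -6), d=2 → +e2, X_15=(4, 6, 5, -6)
t=15: X=(4, 6, 5, -6), d=1 → -e1, X_16=(3, 6, 5, -6)
t=16: X=(3, 6, 5, -6), d=5 → -e3, X_17=(3, 6, 4, -6)
t=17: X=(3, 6, 4, -6), d=7 → -e4, X_18=(3, 6, 4, -7)


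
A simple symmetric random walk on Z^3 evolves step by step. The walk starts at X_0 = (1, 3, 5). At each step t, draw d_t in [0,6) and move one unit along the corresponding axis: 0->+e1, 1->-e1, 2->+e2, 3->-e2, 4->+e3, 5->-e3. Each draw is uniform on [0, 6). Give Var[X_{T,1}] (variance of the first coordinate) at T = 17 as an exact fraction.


Outcome values over d=0..5: [1, -1, 0, 0, 0, 0]
Σy = 0, Σy² = 2, M = 6
μ = 0/6 = 0,  σ² = 2/6 − (0)² = 1/3
Independent increments: Var[X_17] = 17·σ² = 17·(1/3) = 17/3

17/3


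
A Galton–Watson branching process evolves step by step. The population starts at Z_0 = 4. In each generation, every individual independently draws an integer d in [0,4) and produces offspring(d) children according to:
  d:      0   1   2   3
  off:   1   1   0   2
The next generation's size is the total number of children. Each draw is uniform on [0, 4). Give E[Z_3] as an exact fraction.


4

Outcome values over d=0..3: [1, 1, 0, 2]
Σy = 4, Σy² = 6, M = 4
μ = 4/4 = 1,  σ² = 6/4 − (1)² = 1/2
E[Z_0] = 4
E[Z_1] = 1·E[Z_0] = 4
E[Z_2] = 1·E[Z_1] = 4
E[Z_3] = 1·E[Z_2] = 4


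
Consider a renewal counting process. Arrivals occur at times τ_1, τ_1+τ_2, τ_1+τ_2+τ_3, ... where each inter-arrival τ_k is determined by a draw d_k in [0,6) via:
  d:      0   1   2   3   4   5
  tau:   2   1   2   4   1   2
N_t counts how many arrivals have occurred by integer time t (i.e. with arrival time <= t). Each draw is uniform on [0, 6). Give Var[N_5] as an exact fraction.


95143/118098

Inter-arrival values over d=0..5: [2, 1, 2, 4, 1, 2]
Each d has probability 1/6, so the pmf of τ is: f(1) = 1/3, f(2) = 1/2, f(4) = 1/6
Let p_n(j) = P(N_n = j), with p_0 = [1]. Condition on τ_1: p_n(0) = P(τ > n), and for j >= 1, p_n(j) = Σ_{k<=n} f(k)·p_{n−k}(j−1)
p_1 = [2/3, 1/3]  (j = 0..1)
p_2 = [1/6, 13/18, 1/9]  (j = 0..2)
p_3 = [1/6, 7/18, 11/27, 1/27]  (j = 0..3)
p_4 = [0, 11/36, 53/108, 31/162, 1/81]  (j = 0..4)
p_5 = [0, 7/36, 19/54, 119/324, 20/243, 1/243]  (j = 0..5)
E[N_5] = Σ j·p_5(j) = 571/243;  E[N_5²] = Σ j²·p_5(j) = 1025/162
Var[N_5] = 1025/162 − (571/243)² = 95143/118098


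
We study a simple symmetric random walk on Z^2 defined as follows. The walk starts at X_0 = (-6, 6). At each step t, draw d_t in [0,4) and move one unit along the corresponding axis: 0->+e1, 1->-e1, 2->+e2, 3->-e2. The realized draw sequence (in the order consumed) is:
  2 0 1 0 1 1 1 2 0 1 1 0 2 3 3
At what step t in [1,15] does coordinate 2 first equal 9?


t=0: X=(-6, 6), d=2 → +e2, X_1=(-6, 7)
t=1: X=(-6, 7), d=0 → +e1, X_2=(-5, 7)
t=2: X=(-5, 7), d=1 → -e1, X_3=(-6, 7)
t=3: X=(-6, 7), d=0 → +e1, X_4=(-5, 7)
t=4: X=(-5, 7), d=1 → -e1, X_5=(-6, 7)
t=5: X=(-6, 7), d=1 → -e1, X_6=(-7, 7)
t=6: X=(-7, 7), d=1 → -e1, X_7=(-8, 7)
t=7: X=(-8, 7), d=2 → +e2, X_8=(-8, 8)
t=8: X=(-8, 8), d=0 → +e1, X_9=(-7, 8)
t=9: X=(-7, 8), d=1 → -e1, X_10=(-8, 8)
t=10: X=(-8, 8), d=1 → -e1, X_11=(-9, 8)
t=11: X=(-9, 8), d=0 → +e1, X_12=(-8, 8)
t=12: X=(-8, 8), d=2 → +e2, X_13=(-8, 9)
t=13: X=(-8, 9), d=3 → -e2, X_14=(-8, 8)
t=14: X=(-8, 8), d=3 → -e2, X_15=(-8, 7)

13


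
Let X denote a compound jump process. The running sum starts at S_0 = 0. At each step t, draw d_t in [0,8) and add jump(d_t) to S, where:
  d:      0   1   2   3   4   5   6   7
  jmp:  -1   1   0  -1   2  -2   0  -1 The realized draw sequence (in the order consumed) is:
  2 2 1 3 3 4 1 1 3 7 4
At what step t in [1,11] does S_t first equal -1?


t=0: S=0, d=2, jump=0, S_1=0
t=1: S=0, d=2, jump=0, S_2=0
t=2: S=0, d=1, jump=1, S_3=1
t=3: S=1, d=3, jump=-1, S_4=0
t=4: S=0, d=3, jump=-1, S_5=-1
t=5: S=-1, d=4, jump=2, S_6=1
t=6: S=1, d=1, jump=1, S_7=2
t=7: S=2, d=1, jump=1, S_8=3
t=8: S=3, d=3, jump=-1, S_9=2
t=9: S=2, d=7, jump=-1, S_10=1
t=10: S=1, d=4, jump=2, S_11=3

5


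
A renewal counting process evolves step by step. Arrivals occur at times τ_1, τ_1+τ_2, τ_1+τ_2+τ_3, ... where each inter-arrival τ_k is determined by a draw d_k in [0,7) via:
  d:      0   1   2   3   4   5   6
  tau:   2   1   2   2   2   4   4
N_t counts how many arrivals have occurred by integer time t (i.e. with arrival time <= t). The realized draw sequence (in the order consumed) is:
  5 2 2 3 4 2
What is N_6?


2

draw d_1=5: τ_1=4, arrival time A_1=4
draw d_2=2: τ_2=2, arrival time A_2=6
draw d_3=2: τ_3=2, arrival time A_3=8
draw d_4=3: τ_4=2, arrival time A_4=10
draw d_5=4: τ_5=2, arrival time A_5=12
draw d_6=2: τ_6=2, arrival time A_6=14
N_t over t=0..6: 0:0 1:0 2:0 3:0 4:1 5:1 6:2


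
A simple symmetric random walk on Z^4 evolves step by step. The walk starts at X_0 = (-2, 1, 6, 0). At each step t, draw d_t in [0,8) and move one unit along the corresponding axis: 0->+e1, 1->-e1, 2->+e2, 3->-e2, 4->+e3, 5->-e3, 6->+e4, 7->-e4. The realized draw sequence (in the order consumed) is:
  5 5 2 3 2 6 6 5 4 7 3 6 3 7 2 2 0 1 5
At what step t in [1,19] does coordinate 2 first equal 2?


3

t=0: X=(-2, 1, 6, 0), d=5 → -e3, X_1=(-2, 1, 5, 0)
t=1: X=(-2, 1, 5, 0), d=5 → -e3, X_2=(-2, 1, 4, 0)
t=2: X=(-2, 1, 4, 0), d=2 → +e2, X_3=(-2, 2, 4, 0)
t=3: X=(-2, 2, 4, 0), d=3 → -e2, X_4=(-2, 1, 4, 0)
t=4: X=(-2, 1, 4, 0), d=2 → +e2, X_5=(-2, 2, 4, 0)
t=5: X=(-2, 2, 4, 0), d=6 → +e4, X_6=(-2, 2, 4, 1)
t=6: X=(-2, 2, 4, 1), d=6 → +e4, X_7=(-2, 2, 4, 2)
t=7: X=(-2, 2, 4, 2), d=5 → -e3, X_8=(-2, 2, 3, 2)
t=8: X=(-2, 2, 3, 2), d=4 → +e3, X_9=(-2, 2, 4, 2)
t=9: X=(-2, 2, 4, 2), d=7 → -e4, X_10=(-2, 2, 4, 1)
t=10: X=(-2, 2, 4, 1), d=3 → -e2, X_11=(-2, 1, 4, 1)
t=11: X=(-2, 1, 4, 1), d=6 → +e4, X_12=(-2, 1, 4, 2)
t=12: X=(-2, 1, 4, 2), d=3 → -e2, X_13=(-2, 0, 4, 2)
t=13: X=(-2, 0, 4, 2), d=7 → -e4, X_14=(-2, 0, 4, 1)
t=14: X=(-2, 0, 4, 1), d=2 → +e2, X_15=(-2, 1, 4, 1)
t=15: X=(-2, 1, 4, 1), d=2 → +e2, X_16=(-2, 2, 4, 1)
t=16: X=(-2, 2, 4, 1), d=0 → +e1, X_17=(-1, 2, 4, 1)
t=17: X=(-1, 2, 4, 1), d=1 → -e1, X_18=(-2, 2, 4, 1)
t=18: X=(-2, 2, 4, 1), d=5 → -e3, X_19=(-2, 2, 3, 1)


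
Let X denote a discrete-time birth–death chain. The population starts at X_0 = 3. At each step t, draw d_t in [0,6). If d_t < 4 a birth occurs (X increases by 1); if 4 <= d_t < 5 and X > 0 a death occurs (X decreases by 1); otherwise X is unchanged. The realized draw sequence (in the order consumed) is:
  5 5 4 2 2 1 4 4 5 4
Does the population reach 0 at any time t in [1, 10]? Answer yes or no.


t=0: X=3, d=5 → hold, X_1=3
t=1: X=3, d=5 → hold, X_2=3
t=2: X=3, d=4 → death, X_3=2
t=3: X=2, d=2 → birth, X_4=3
t=4: X=3, d=2 → birth, X_5=4
t=5: X=4, d=1 → birth, X_6=5
t=6: X=5, d=4 → death, X_7=4
t=7: X=4, d=4 → death, X_8=3
t=8: X=3, d=5 → hold, X_9=3
t=9: X=3, d=4 → death, X_10=2

no


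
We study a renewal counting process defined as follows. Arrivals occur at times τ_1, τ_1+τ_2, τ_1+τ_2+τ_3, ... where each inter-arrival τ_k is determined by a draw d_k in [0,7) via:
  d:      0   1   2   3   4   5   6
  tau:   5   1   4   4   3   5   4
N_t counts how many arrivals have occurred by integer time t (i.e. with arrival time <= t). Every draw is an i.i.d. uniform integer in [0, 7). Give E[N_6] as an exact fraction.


Inter-arrival values over d=0..6: [5, 1, 4, 4, 3, 5, 4]
Each d has probability 1/7, so the pmf of τ is: f(1) = 1/7, f(3) = 1/7, f(4) = 3/7, f(5) = 2/7
Renewal equation for m(n) = E[N_n]: condition on τ_1 = k (if k <= n, one arrival plus a fresh copy on the remaining n−k steps): m(n) = F(n) + Σ_{k<=n} f(k)·m(n−k), where F(n) = P(τ <= n) and m(0) = 0
m(1) = F(1) = 1/7
m(2) = F(2) + f(1)·m(1) = 1/7 + 1/7·1/7 = 8/49
m(3) = F(3) + f(1)·m(2) = 2/7 + 1/7·8/49 = 106/343
m(4) = F(4) + f(1)·m(3) + f(3)·m(1) = 5/7 + 1/7·106/343 + 1/7·1/7 = 1870/2401
m(5) = F(5) + f(1)·m(4) + f(3)·m(2) + f(4)·m(1) = 1 + 1/7·1870/2401 + 1/7·8/49 + 3/7·1/7 = 20098/16807
m(6) = F(6) + f(1)·m(5) + f(3)·m(3) + f(4)·m(2) + f(5)·m(1) = 1 + 1/7·20098/16807 + 1/7·106/343 + 3/7·8/49 + 2/7·1/7 = 155975/117649
E[N_6] = m(6) = 155975/117649

155975/117649
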